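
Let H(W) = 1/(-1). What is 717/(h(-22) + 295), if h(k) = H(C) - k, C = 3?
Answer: 717/316 ≈ 2.2690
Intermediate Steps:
H(W) = -1
h(k) = -1 - k
717/(h(-22) + 295) = 717/((-1 - 1*(-22)) + 295) = 717/((-1 + 22) + 295) = 717/(21 + 295) = 717/316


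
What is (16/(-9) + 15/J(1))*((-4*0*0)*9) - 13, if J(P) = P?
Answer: -13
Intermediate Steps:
(16/(-9) + 15/J(1))*((-4*0*0)*9) - 13 = (16/(-9) + 15/1)*((-4*0*0)*9) - 13 = (16*(-⅑) + 15*1)*((0*0)*9) - 13 = (-16/9 + 15)*(0*9) - 13 = (119/9)*0 - 13 = 0 - 13 = -13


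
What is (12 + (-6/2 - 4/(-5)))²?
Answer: 2401/25 ≈ 96.040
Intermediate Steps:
(12 + (-6/2 - 4/(-5)))² = (12 + (-6*½ - 4*(-⅕)))² = (12 + (-3 + ⅘))² = (12 - 11/5)² = (49/5)² = 2401/25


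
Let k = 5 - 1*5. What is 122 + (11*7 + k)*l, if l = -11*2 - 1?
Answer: -1649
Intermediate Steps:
k = 0 (k = 5 - 5 = 0)
l = -23 (l = -22 - 1 = -23)
122 + (11*7 + k)*l = 122 + (11*7 + 0)*(-23) = 122 + (77 + 0)*(-23) = 122 + 77*(-23) = 122 - 1771 = -1649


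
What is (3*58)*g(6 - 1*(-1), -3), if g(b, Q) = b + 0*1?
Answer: 1218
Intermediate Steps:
g(b, Q) = b (g(b, Q) = b + 0 = b)
(3*58)*g(6 - 1*(-1), -3) = (3*58)*(6 - 1*(-1)) = 174*(6 + 1) = 174*7 = 1218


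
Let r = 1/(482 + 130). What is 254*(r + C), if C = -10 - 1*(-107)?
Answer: 7539355/306 ≈ 24638.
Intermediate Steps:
C = 97 (C = -10 + 107 = 97)
r = 1/612 ≈ 0.0016340
254*(r + C) = 254*(1/612 + 97) = 254*(59365/612) = 7539355/306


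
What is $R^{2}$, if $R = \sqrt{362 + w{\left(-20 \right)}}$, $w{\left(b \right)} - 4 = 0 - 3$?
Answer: $363$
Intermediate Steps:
$w{\left(b \right)} = 1$ ($w{\left(b \right)} = 4 + \left(0 - 3\right) = 4 - 3 = 1$)
$R = 11 \sqrt{3}$ ($R = \sqrt{362 + 1} = \sqrt{363} = 11 \sqrt{3} \approx 19.053$)
$R^{2} = \left(11 \sqrt{3}\right)^{2} = 363$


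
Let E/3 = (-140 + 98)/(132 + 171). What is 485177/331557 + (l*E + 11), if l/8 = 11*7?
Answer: -8160680000/33487257 ≈ -243.70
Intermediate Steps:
E = -42/101 (E = 3*((-140 + 98)/(132 + 171)) = 3*(-42/303) = 3*(-42*1/303) = 3*(-14/101) = -42/101 ≈ -0.41584)
l = 616 (l = 8*(11*7) = 8*77 = 616)
485177/331557 + (l*E + 11) = 485177/331557 + (616*(-42/101) + 11) = 485177*(1/331557) + (-25872/101 + 11) = 485177/331557 - 24761/101 = -8160680000/33487257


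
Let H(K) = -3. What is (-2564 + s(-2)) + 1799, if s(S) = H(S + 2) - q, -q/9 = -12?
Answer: -876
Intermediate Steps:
q = 108 (q = -9*(-12) = 108)
s(S) = -111 (s(S) = -3 - 1*108 = -3 - 108 = -111)
(-2564 + s(-2)) + 1799 = (-2564 - 111) + 1799 = -2675 + 1799 = -876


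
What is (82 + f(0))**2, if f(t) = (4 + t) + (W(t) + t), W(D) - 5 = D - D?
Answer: 8281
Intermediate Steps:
W(D) = 5 (W(D) = 5 + (D - D) = 5 + 0 = 5)
f(t) = 9 + 2*t (f(t) = (4 + t) + (5 + t) = 9 + 2*t)
(82 + f(0))**2 = (82 + (9 + 2*0))**2 = (82 + (9 + 0))**2 = (82 + 9)**2 = 91**2 = 8281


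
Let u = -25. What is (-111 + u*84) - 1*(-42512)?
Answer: 40301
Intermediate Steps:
(-111 + u*84) - 1*(-42512) = (-111 - 25*84) - 1*(-42512) = (-111 - 2100) + 42512 = -2211 + 42512 = 40301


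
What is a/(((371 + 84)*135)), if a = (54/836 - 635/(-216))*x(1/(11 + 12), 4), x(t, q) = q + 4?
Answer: 135631/346621275 ≈ 0.00039129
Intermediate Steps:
x(t, q) = 4 + q
a = 135631/5643 (a = (54/836 - 635/(-216))*(4 + 4) = (54*(1/836) - 635*(-1/216))*8 = (27/418 + 635/216)*8 = (135631/45144)*8 = 135631/5643 ≈ 24.035)
a/(((371 + 84)*135)) = 135631/(5643*(((371 + 84)*135))) = 135631/(5643*((455*135))) = (135631/5643)/61425 = (135631/5643)*(1/61425) = 135631/346621275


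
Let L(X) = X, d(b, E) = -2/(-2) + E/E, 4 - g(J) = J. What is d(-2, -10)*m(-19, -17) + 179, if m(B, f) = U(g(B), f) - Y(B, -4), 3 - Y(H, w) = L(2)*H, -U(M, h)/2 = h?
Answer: 165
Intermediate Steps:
g(J) = 4 - J
d(b, E) = 2 (d(b, E) = -2*(-½) + 1 = 1 + 1 = 2)
U(M, h) = -2*h
Y(H, w) = 3 - 2*H
m(B, f) = -3 - 2*f + 2*B (m(B, f) = -2*f - (3 - 2*B) = -2*f + (-3 + 2*B) = -3 - 2*f + 2*B)
d(-2, -10)*m(-19, -17) + 179 = 2*(-3 - 2*(-17) + 2*(-19)) + 179 = 2*(-3 + 34 - 38) + 179 = 2*(-7) + 179 = -14 + 179 = 165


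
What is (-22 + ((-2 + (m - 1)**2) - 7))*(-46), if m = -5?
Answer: -230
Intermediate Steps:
(-22 + ((-2 + (m - 1)**2) - 7))*(-46) = (-22 + ((-2 + (-5 - 1)**2) - 7))*(-46) = (-22 + ((-2 + (-6)**2) - 7))*(-46) = (-22 + ((-2 + 36) - 7))*(-46) = (-22 + (34 - 7))*(-46) = (-22 + 27)*(-46) = 5*(-46) = -230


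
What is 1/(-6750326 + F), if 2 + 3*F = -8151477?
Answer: -3/28402457 ≈ -1.0562e-7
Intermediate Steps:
F = -8151479/3 (F = -⅔ + (⅓)*(-8151477) = -⅔ - 2717159 = -8151479/3 ≈ -2.7172e+6)
1/(-6750326 + F) = 1/(-6750326 - 8151479/3) = 1/(-28402457/3) = -3/28402457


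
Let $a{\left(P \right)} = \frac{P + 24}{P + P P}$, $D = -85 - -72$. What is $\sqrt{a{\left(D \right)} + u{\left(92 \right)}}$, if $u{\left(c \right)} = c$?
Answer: $\frac{\sqrt{560157}}{78} \approx 9.5953$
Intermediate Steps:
$D = -13$ ($D = -85 + 72 = -13$)
$a{\left(P \right)} = \frac{24 + P}{P + P^{2}}$
$\sqrt{a{\left(D \right)} + u{\left(92 \right)}} = \sqrt{\frac{24 - 13}{\left(-13\right) \left(1 - 13\right)} + 92} = \sqrt{\left(- \frac{1}{13}\right) \frac{1}{-12} \cdot 11 + 92} = \sqrt{\left(- \frac{1}{13}\right) \left(- \frac{1}{12}\right) 11 + 92} = \sqrt{\frac{11}{156} + 92} = \sqrt{\frac{14363}{156}} = \frac{\sqrt{560157}}{78}$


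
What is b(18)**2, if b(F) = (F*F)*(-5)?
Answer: 2624400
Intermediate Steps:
b(F) = -5*F**2 (b(F) = F**2*(-5) = -5*F**2)
b(18)**2 = (-5*18**2)**2 = (-5*324)**2 = (-1620)**2 = 2624400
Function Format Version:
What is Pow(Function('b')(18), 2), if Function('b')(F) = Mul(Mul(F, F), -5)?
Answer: 2624400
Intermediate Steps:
Function('b')(F) = Mul(-5, Pow(F, 2)) (Function('b')(F) = Mul(Pow(F, 2), -5) = Mul(-5, Pow(F, 2)))
Pow(Function('b')(18), 2) = Pow(Mul(-5, Pow(18, 2)), 2) = Pow(Mul(-5, 324), 2) = Pow(-1620, 2) = 2624400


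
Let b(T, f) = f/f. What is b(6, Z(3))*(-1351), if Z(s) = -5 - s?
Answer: -1351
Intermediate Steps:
b(T, f) = 1
b(6, Z(3))*(-1351) = 1*(-1351) = -1351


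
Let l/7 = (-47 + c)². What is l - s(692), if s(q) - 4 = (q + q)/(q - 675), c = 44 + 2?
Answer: -1333/17 ≈ -78.412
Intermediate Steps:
c = 46
s(q) = 4 + 2*q/(-675 + q) (s(q) = 4 + (q + q)/(q - 675) = 4 + (2*q)/(-675 + q) = 4 + 2*q/(-675 + q))
l = 7 (l = 7*(-47 + 46)² = 7*(-1)² = 7*1 = 7)
l - s(692) = 7 - 6*(-450 + 692)/(-675 + 692) = 7 - 6*242/17 = 7 - 1*1452/17 = 7 - 1452/17 = -1333/17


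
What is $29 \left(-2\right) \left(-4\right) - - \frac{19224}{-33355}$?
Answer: $\frac{7719136}{33355} \approx 231.42$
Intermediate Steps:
$29 \left(-2\right) \left(-4\right) - - \frac{19224}{-33355} = \left(-58\right) \left(-4\right) - \left(-19224\right) \left(- \frac{1}{33355}\right) = 232 - \frac{19224}{33355} = \frac{7719136}{33355}$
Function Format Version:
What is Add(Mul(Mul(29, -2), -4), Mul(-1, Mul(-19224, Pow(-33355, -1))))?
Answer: Rational(7719136, 33355) ≈ 231.42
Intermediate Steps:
Add(Mul(Mul(29, -2), -4), Mul(-1, Mul(-19224, Pow(-33355, -1)))) = Add(Mul(-58, -4), Mul(-1, Mul(-19224, Rational(-1, 33355)))) = Add(232, Mul(-1, Rational(19224, 33355))) = Add(232, Rational(-19224, 33355)) = Rational(7719136, 33355)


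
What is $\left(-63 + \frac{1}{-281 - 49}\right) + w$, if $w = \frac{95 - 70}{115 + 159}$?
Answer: $- \frac{1422121}{22605} \approx -62.912$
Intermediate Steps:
$w = \frac{25}{274} \approx 0.091241$
$\left(-63 + \frac{1}{-281 - 49}\right) + w = \left(-63 + \frac{1}{-281 - 49}\right) + \frac{25}{274} = \left(-63 + \frac{1}{-330}\right) + \frac{25}{274} = \left(-63 - \frac{1}{330}\right) + \frac{25}{274} = - \frac{20791}{330} + \frac{25}{274} = - \frac{1422121}{22605}$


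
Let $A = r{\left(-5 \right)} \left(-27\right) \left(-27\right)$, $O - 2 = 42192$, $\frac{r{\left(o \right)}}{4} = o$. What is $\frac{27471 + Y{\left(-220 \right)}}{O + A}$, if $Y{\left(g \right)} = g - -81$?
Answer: $\frac{13666}{13807} \approx 0.98979$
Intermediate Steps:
$r{\left(o \right)} = 4 o$
$Y{\left(g \right)} = 81 + g$ ($Y{\left(g \right)} = g + 81 = 81 + g$)
$O = 42194$ ($O = 2 + 42192 = 42194$)
$A = -14580$ ($A = 4 \left(-5\right) \left(-27\right) \left(-27\right) = \left(-20\right) \left(-27\right) \left(-27\right) = 540 \left(-27\right) = -14580$)
$\frac{27471 + Y{\left(-220 \right)}}{O + A} = \frac{27471 + \left(81 - 220\right)}{42194 - 14580} = \frac{27471 - 139}{27614} = 27332 \cdot \frac{1}{27614} = \frac{13666}{13807}$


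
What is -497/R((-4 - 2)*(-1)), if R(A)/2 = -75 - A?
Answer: 497/162 ≈ 3.0679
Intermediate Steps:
R(A) = -150 - 2*A (R(A) = 2*(-75 - A) = -150 - 2*A)
-497/R((-4 - 2)*(-1)) = -497/(-150 - 2*(-4 - 2)*(-1)) = -497/(-150 - (-12)*(-1)) = -497/(-150 - 2*6) = -497/(-150 - 12) = -497/(-162) = -497*(-1/162) = 497/162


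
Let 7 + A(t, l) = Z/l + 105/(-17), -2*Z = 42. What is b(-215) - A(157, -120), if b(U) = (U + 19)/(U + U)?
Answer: 393491/29240 ≈ 13.457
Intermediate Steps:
Z = -21 (Z = -½*42 = -21)
b(U) = (19 + U)/(2*U) (b(U) = (19 + U)/((2*U)) = (19 + U)*(1/(2*U)) = (19 + U)/(2*U))
A(t, l) = -224/17 - 21/l (A(t, l) = -7 + (-21/l + 105/(-17)) = -7 + (-21/l + 105*(-1/17)) = -7 + (-21/l - 105/17) = -7 + (-105/17 - 21/l) = -224/17 - 21/l)
b(-215) - A(157, -120) = (½)*(19 - 215)/(-215) - (-224/17 - 21/(-120)) = (½)*(-1/215)*(-196) - (-224/17 - 21*(-1/120)) = 98/215 - (-224/17 + 7/40) = 98/215 - 1*(-8841/680) = 98/215 + 8841/680 = 393491/29240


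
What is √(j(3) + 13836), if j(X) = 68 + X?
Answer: √13907 ≈ 117.93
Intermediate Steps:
√(j(3) + 13836) = √((68 + 3) + 13836) = √(71 + 13836) = √13907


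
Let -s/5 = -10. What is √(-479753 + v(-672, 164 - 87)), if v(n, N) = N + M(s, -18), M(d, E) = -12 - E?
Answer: I*√479670 ≈ 692.58*I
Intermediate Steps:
s = 50 (s = -5*(-10) = 50)
v(n, N) = 6 + N (v(n, N) = N + (-12 - 1*(-18)) = N + (-12 + 18) = N + 6 = 6 + N)
√(-479753 + v(-672, 164 - 87)) = √(-479753 + (6 + (164 - 87))) = √(-479753 + (6 + 77)) = √(-479753 + 83) = √(-479670) = I*√479670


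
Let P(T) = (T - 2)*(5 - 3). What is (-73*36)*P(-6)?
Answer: 42048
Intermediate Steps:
P(T) = -4 + 2*T (P(T) = (-2 + T)*2 = -4 + 2*T)
(-73*36)*P(-6) = (-73*36)*(-4 + 2*(-6)) = -2628*(-4 - 12) = -2628*(-16) = 42048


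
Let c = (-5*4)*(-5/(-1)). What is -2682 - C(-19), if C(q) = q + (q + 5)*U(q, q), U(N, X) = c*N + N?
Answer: 23671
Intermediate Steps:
c = -100 (c = -(-100)*(-1) = -20*5 = -100)
U(N, X) = -99*N (U(N, X) = -100*N + N = -99*N)
C(q) = q - 99*q*(5 + q) (C(q) = q + (q + 5)*(-99*q) = q + (5 + q)*(-99*q) = q - 99*q*(5 + q))
-2682 - C(-19) = -2682 - (-19)*(-494 - 99*(-19)) = -2682 - (-19)*(-494 + 1881) = -2682 - (-19)*1387 = -2682 - 1*(-26353) = -2682 + 26353 = 23671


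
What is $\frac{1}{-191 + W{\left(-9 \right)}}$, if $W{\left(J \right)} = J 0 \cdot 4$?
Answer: $- \frac{1}{191} \approx -0.0052356$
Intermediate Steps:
$W{\left(J \right)} = 0$ ($W{\left(J \right)} = 0 \cdot 4 = 0$)
$\frac{1}{-191 + W{\left(-9 \right)}} = \frac{1}{-191 + 0} = \frac{1}{-191} = - \frac{1}{191}$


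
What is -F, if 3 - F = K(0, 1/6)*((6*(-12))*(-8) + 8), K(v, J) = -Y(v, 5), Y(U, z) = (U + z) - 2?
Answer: -1755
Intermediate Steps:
Y(U, z) = -2 + U + z
K(v, J) = -3 - v (K(v, J) = -(-2 + v + 5) = -(3 + v) = -3 - v)
F = 1755 (F = 3 - (-3 - 1*0)*((6*(-12))*(-8) + 8) = 3 - (-3 + 0)*(-72*(-8) + 8) = 3 - (-3)*(576 + 8) = 3 - (-3)*584 = 3 - 1*(-1752) = 3 + 1752 = 1755)
-F = -1*1755 = -1755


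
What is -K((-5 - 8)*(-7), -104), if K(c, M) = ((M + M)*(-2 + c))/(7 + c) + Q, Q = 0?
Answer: 9256/49 ≈ 188.90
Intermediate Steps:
K(c, M) = 2*M*(-2 + c)/(7 + c) (K(c, M) = ((M + M)*(-2 + c))/(7 + c) + 0 = ((2*M)*(-2 + c))/(7 + c) + 0 = (2*M*(-2 + c))/(7 + c) + 0 = 2*M*(-2 + c)/(7 + c) + 0 = 2*M*(-2 + c)/(7 + c))
-K((-5 - 8)*(-7), -104) = -2*(-104)*(-2 + (-5 - 8)*(-7))/(7 + (-5 - 8)*(-7)) = -2*(-104)*(-2 - 13*(-7))/(7 - 13*(-7)) = -2*(-104)*(-2 + 91)/(7 + 91) = -2*(-104)*89/98 = -1*(-9256/49) = 9256/49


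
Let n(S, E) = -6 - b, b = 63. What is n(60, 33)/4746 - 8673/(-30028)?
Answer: 6515021/23752148 ≈ 0.27429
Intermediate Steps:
n(S, E) = -69 (n(S, E) = -6 - 1*63 = -6 - 63 = -69)
n(60, 33)/4746 - 8673/(-30028) = -69/4746 - 8673/(-30028) = -69*1/4746 - 8673*(-1/30028) = -23/1582 + 8673/30028 = 6515021/23752148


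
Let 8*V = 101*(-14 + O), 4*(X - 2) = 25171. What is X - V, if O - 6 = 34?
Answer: 11933/2 ≈ 5966.5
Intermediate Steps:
X = 25179/4 (X = 2 + (¼)*25171 = 2 + 25171/4 = 25179/4 ≈ 6294.8)
O = 40 (O = 6 + 34 = 40)
V = 1313/4 (V = (101*(-14 + 40))/8 = (101*26)/8 = (⅛)*2626 = 1313/4 ≈ 328.25)
X - V = 25179/4 - 1*1313/4 = 25179/4 - 1313/4 = 11933/2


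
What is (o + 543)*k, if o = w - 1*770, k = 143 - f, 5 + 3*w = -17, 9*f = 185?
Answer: -774706/27 ≈ -28693.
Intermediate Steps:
f = 185/9 (f = (⅑)*185 = 185/9 ≈ 20.556)
w = -22/3 (w = -5/3 + (⅓)*(-17) = -5/3 - 17/3 = -22/3 ≈ -7.3333)
k = 1102/9 (k = 143 - 1*185/9 = 143 - 185/9 = 1102/9 ≈ 122.44)
o = -2332/3 (o = -22/3 - 1*770 = -22/3 - 770 = -2332/3 ≈ -777.33)
(o + 543)*k = (-2332/3 + 543)*(1102/9) = -703/3*1102/9 = -774706/27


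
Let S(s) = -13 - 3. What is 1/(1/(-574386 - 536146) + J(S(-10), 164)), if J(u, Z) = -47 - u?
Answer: -1110532/34426493 ≈ -0.032258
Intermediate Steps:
S(s) = -16
1/(1/(-574386 - 536146) + J(S(-10), 164)) = 1/(1/(-574386 - 536146) + (-47 - 1*(-16))) = 1/(1/(-1110532) + (-47 + 16)) = 1/(-1/1110532 - 31) = 1/(-34426493/1110532) = -1110532/34426493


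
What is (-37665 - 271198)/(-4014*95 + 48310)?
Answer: 308863/333020 ≈ 0.92746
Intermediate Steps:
(-37665 - 271198)/(-4014*95 + 48310) = -308863/(-381330 + 48310) = -308863/(-333020) = -308863*(-1/333020) = 308863/333020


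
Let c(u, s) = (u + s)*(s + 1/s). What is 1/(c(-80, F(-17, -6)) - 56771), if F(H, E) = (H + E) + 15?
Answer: -1/56056 ≈ -1.7839e-5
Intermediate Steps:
F(H, E) = 15 + E + H (F(H, E) = (E + H) + 15 = 15 + E + H)
c(u, s) = (s + u)*(s + 1/s)
1/(c(-80, F(-17, -6)) - 56771) = 1/((1 + (15 - 6 - 17)² + (15 - 6 - 17)*(-80) - 80/(15 - 6 - 17)) - 56771) = 1/((1 + (-8)² - 8*(-80) - 80/(-8)) - 56771) = 1/((1 + 64 + 640 - 80*(-⅛)) - 56771) = 1/((1 + 64 + 640 + 10) - 56771) = 1/(715 - 56771) = 1/(-56056) = -1/56056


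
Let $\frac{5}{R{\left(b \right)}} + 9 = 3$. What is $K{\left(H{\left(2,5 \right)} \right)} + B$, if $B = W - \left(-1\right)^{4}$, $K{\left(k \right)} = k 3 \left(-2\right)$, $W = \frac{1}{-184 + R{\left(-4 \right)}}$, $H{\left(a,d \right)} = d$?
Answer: $- \frac{34385}{1109} \approx -31.005$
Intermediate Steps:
$R{\left(b \right)} = - \frac{5}{6}$ ($R{\left(b \right)} = \frac{5}{-9 + 3} = \frac{5}{-6} = 5 \left(- \frac{1}{6}\right) = - \frac{5}{6}$)
$W = - \frac{6}{1109}$ ($W = \frac{1}{-184 - \frac{5}{6}} = \frac{1}{- \frac{1109}{6}} = - \frac{6}{1109} \approx -0.0054103$)
$K{\left(k \right)} = - 6 k$ ($K{\left(k \right)} = 3 k \left(-2\right) = - 6 k$)
$B = - \frac{1115}{1109}$ ($B = - \frac{6}{1109} - \left(-1\right)^{4} = - \frac{6}{1109} - 1 = - \frac{1115}{1109} \approx -1.0054$)
$K{\left(H{\left(2,5 \right)} \right)} + B = \left(-6\right) 5 - \frac{1115}{1109} = -30 - \frac{1115}{1109} = - \frac{34385}{1109}$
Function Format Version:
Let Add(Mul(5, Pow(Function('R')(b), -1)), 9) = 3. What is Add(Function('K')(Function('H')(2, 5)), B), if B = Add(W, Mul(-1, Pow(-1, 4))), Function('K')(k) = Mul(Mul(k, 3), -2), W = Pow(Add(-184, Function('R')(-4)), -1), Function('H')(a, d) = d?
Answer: Rational(-34385, 1109) ≈ -31.005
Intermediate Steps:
Function('R')(b) = Rational(-5, 6) (Function('R')(b) = Mul(5, Pow(Add(-9, 3), -1)) = Mul(5, Pow(-6, -1)) = Mul(5, Rational(-1, 6)) = Rational(-5, 6))
W = Rational(-6, 1109) (W = Pow(Add(-184, Rational(-5, 6)), -1) = Pow(Rational(-1109, 6), -1) = Rational(-6, 1109) ≈ -0.0054103)
Function('K')(k) = Mul(-6, k) (Function('K')(k) = Mul(Mul(3, k), -2) = Mul(-6, k))
B = Rational(-1115, 1109) (B = Add(Rational(-6, 1109), Mul(-1, Pow(-1, 4))) = Add(Rational(-6, 1109), Mul(-1, 1)) = Add(Rational(-6, 1109), -1) = Rational(-1115, 1109) ≈ -1.0054)
Add(Function('K')(Function('H')(2, 5)), B) = Add(Mul(-6, 5), Rational(-1115, 1109)) = Add(-30, Rational(-1115, 1109)) = Rational(-34385, 1109)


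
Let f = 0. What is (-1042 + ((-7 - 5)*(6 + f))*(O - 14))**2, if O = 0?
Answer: 1156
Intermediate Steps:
(-1042 + ((-7 - 5)*(6 + f))*(O - 14))**2 = (-1042 + ((-7 - 5)*(6 + 0))*(0 - 14))**2 = (-1042 - 12*6*(-14))**2 = (-1042 - 72*(-14))**2 = (-1042 + 1008)**2 = (-34)**2 = 1156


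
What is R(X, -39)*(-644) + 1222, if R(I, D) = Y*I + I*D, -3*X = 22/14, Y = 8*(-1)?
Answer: -43898/3 ≈ -14633.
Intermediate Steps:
Y = -8
X = -11/21 (X = -22/(3*14) = -⅓*11/7 = -11/21 ≈ -0.52381)
R(I, D) = -8*I + D*I (R(I, D) = -8*I + I*D = -8*I + D*I)
R(X, -39)*(-644) + 1222 = -11*(-8 - 39)/21*(-644) + 1222 = -11/21*(-47)*(-644) + 1222 = (517/21)*(-644) + 1222 = -47564/3 + 1222 = -43898/3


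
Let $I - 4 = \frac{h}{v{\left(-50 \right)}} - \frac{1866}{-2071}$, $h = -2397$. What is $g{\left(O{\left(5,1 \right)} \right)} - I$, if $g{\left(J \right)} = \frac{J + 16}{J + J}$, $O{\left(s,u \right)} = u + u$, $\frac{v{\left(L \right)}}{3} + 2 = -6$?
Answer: $- \frac{1661373}{16568} \approx -100.28$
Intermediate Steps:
$v{\left(L \right)} = -24$ ($v{\left(L \right)} = -6 + 3 \left(-6\right) = -6 - 18 = -24$)
$O{\left(s,u \right)} = 2 u$
$g{\left(J \right)} = \frac{16 + J}{2 J}$
$I = \frac{1735929}{16568}$ ($I = 4 - \left(- \frac{1866}{2071} - \frac{799}{8}\right) = 4 - - \frac{1669657}{16568} = 4 + \left(\frac{799}{8} + \frac{1866}{2071}\right) = 4 + \frac{1669657}{16568} = \frac{1735929}{16568} \approx 104.78$)
$g{\left(O{\left(5,1 \right)} \right)} - I = \frac{16 + 2 \cdot 1}{2 \cdot 2 \cdot 1} - \frac{1735929}{16568} = \frac{16 + 2}{2 \cdot 2} - \frac{1735929}{16568} = \frac{1}{2} \cdot \frac{1}{2} \cdot 18 - \frac{1735929}{16568} = \frac{9}{2} - \frac{1735929}{16568} = - \frac{1661373}{16568}$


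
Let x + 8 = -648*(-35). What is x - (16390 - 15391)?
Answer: 21673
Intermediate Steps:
x = 22672 (x = -8 - 648*(-35) = -8 + 22680 = 22672)
x - (16390 - 15391) = 22672 - (16390 - 15391) = 22672 - 1*999 = 22672 - 999 = 21673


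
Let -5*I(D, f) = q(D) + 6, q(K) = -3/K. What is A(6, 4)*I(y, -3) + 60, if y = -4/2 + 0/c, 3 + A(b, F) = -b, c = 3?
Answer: 147/2 ≈ 73.500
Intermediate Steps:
A(b, F) = -3 - b
y = -2 (y = -4/2 + 0/3 = -4*1/2 + 0*(1/3) = -2 + 0 = -2)
I(D, f) = -6/5 + 3/(5*D) (I(D, f) = -(-3/D + 6)/5 = -(6 - 3/D)/5 = -6/5 + 3/(5*D))
A(6, 4)*I(y, -3) + 60 = (-3 - 1*6)*((3/5)*(1 - 2*(-2))/(-2)) + 60 = (-3 - 6)*((3/5)*(-1/2)*(1 + 4)) + 60 = -27*(-1)*5/(5*2) + 60 = -9*(-3/2) + 60 = 27/2 + 60 = 147/2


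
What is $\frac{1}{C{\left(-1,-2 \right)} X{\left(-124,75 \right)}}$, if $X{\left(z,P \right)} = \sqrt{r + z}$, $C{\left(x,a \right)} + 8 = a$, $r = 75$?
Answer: $\frac{i}{70} \approx 0.014286 i$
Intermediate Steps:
$C{\left(x,a \right)} = -8 + a$
$X{\left(z,P \right)} = \sqrt{75 + z}$
$\frac{1}{C{\left(-1,-2 \right)} X{\left(-124,75 \right)}} = \frac{1}{\left(-8 - 2\right) \sqrt{75 - 124}} = \frac{1}{\left(-10\right) \sqrt{-49}} = \frac{1}{\left(-10\right) 7 i} = \frac{1}{\left(-70\right) i} = \frac{i}{70}$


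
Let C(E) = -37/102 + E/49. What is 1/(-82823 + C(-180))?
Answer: -4998/413969527 ≈ -1.2073e-5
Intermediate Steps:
C(E) = -37/102 + E/49 (C(E) = -37*1/102 + E*(1/49) = -37/102 + E/49)
1/(-82823 + C(-180)) = 1/(-82823 + (-37/102 + (1/49)*(-180))) = 1/(-82823 + (-37/102 - 180/49)) = 1/(-82823 - 20173/4998) = 1/(-413969527/4998) = -4998/413969527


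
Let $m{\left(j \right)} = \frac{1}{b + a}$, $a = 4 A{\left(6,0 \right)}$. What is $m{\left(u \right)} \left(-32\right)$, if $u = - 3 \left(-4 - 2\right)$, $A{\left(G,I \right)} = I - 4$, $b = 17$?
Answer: $-32$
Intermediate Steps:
$A{\left(G,I \right)} = -4 + I$
$u = 18$ ($u = \left(-3\right) \left(-6\right) = 18$)
$a = -16$ ($a = 4 \left(-4 + 0\right) = 4 \left(-4\right) = -16$)
$m{\left(j \right)} = 1$ ($m{\left(j \right)} = \frac{1}{17 - 16} = 1^{-1} = 1$)
$m{\left(u \right)} \left(-32\right) = 1 \left(-32\right) = -32$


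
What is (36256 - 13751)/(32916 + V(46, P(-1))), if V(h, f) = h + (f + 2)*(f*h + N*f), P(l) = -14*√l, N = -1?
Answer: 271657855/292211882 + 7089075*I/146105941 ≈ 0.92966 + 0.04852*I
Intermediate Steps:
V(h, f) = h + (2 + f)*(-f + f*h) (V(h, f) = h + (f + 2)*(f*h - f) = h + (2 + f)*(-f + f*h))
(36256 - 13751)/(32916 + V(46, P(-1))) = (36256 - 13751)/(32916 + (46 - (-14*I)² - (-28)*√(-1) + 46*(-14*I)² + 2*(-14*I)*46)) = 22505/(32916 + (46 - (-14*I)² - (-28)*I + 46*(-14*I)² + 2*(-14*I)*46)) = 22505/(32916 + (46 - 1*(-196) + 28*I + 46*(-196) - 1288*I)) = 22505/(32916 + (46 + 196 + 28*I - 9016 - 1288*I)) = 22505/(32916 + (-8774 - 1260*I)) = 22505/(24142 - 1260*I) = 22505*((24142 + 1260*I)/584423764) = 22505*(24142 + 1260*I)/584423764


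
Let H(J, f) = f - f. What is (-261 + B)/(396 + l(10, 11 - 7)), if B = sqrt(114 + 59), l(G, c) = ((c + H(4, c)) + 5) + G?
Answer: -261/415 + sqrt(173)/415 ≈ -0.59722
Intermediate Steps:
H(J, f) = 0
l(G, c) = 5 + G + c (l(G, c) = ((c + 0) + 5) + G = (c + 5) + G = (5 + c) + G = 5 + G + c)
B = sqrt(173) ≈ 13.153
(-261 + B)/(396 + l(10, 11 - 7)) = (-261 + sqrt(173))/(396 + (5 + 10 + (11 - 7))) = (-261 + sqrt(173))/(396 + (5 + 10 + 4)) = (-261 + sqrt(173))/(396 + 19) = (-261 + sqrt(173))/415 = (-261 + sqrt(173))*(1/415) = -261/415 + sqrt(173)/415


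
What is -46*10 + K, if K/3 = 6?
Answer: -442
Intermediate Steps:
K = 18 (K = 3*6 = 18)
-46*10 + K = -46*10 + 18 = -460 + 18 = -442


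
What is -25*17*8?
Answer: -3400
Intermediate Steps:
-25*17*8 = -425*8 = -3400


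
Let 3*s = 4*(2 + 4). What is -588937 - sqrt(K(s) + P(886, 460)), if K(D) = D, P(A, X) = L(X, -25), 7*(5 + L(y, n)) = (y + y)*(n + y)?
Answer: -588937 - 81*sqrt(427)/7 ≈ -5.8918e+5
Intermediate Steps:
L(y, n) = -5 + 2*y*(n + y)/7 (L(y, n) = -5 + ((y + y)*(n + y))/7 = -5 + ((2*y)*(n + y))/7 = -5 + (2*y*(n + y))/7 = -5 + 2*y*(n + y)/7)
P(A, X) = -5 - 50*X/7 + 2*X**2/7 (P(A, X) = -5 + 2*X**2/7 + (2/7)*(-25)*X = -5 + 2*X**2/7 - 50*X/7 = -5 - 50*X/7 + 2*X**2/7)
s = 8 (s = (4*(2 + 4))/3 = (4*6)/3 = (1/3)*24 = 8)
-588937 - sqrt(K(s) + P(886, 460)) = -588937 - sqrt(8 + (-5 - 50/7*460 + (2/7)*460**2)) = -588937 - sqrt(8 + (-5 - 23000/7 + (2/7)*211600)) = -588937 - sqrt(8 + (-5 - 23000/7 + 423200/7)) = -588937 - sqrt(8 + 400165/7) = -588937 - sqrt(400221/7) = -588937 - 81*sqrt(427)/7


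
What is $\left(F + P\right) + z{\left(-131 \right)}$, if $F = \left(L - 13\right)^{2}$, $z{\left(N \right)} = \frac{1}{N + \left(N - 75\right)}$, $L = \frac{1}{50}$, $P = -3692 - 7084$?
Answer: $- \frac{8936837763}{842500} \approx -10608.0$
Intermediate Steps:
$P = -10776$
$L = \frac{1}{50} \approx 0.02$
$z{\left(N \right)} = \frac{1}{-75 + 2 N}$ ($z{\left(N \right)} = \frac{1}{N + \left(N - 75\right)} = \frac{1}{N + \left(-75 + N\right)} = \frac{1}{-75 + 2 N}$)
$F = \frac{421201}{2500}$ ($F = \left(\frac{1}{50} - 13\right)^{2} = \left(- \frac{649}{50}\right)^{2} = \frac{421201}{2500} \approx 168.48$)
$\left(F + P\right) + z{\left(-131 \right)} = \left(\frac{421201}{2500} - 10776\right) + \frac{1}{-75 + 2 \left(-131\right)} = - \frac{26518799}{2500} + \frac{1}{-75 - 262} = - \frac{26518799}{2500} + \frac{1}{-337} = - \frac{26518799}{2500} - \frac{1}{337} = - \frac{8936837763}{842500}$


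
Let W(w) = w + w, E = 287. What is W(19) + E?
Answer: 325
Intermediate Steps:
W(w) = 2*w
W(19) + E = 2*19 + 287 = 38 + 287 = 325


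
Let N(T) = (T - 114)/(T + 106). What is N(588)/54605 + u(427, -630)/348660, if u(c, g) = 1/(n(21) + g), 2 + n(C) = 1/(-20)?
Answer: 52208873126/4175566914158055 ≈ 1.2503e-5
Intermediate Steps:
n(C) = -41/20 (n(C) = -2 + 1/(-20) = -2 - 1/20 = -41/20)
N(T) = (-114 + T)/(106 + T)
u(c, g) = 1/(-41/20 + g)
N(588)/54605 + u(427, -630)/348660 = ((-114 + 588)/(106 + 588))/54605 + (20/(-41 + 20*(-630)))/348660 = (474/694)*(1/54605) + (20/(-41 - 12600))*(1/348660) = ((1/694)*474)*(1/54605) + (20/(-12641))*(1/348660) = (237/347)*(1/54605) + (20*(-1/12641))*(1/348660) = 237/18947935 - 20/12641*1/348660 = 237/18947935 - 1/220370553 = 52208873126/4175566914158055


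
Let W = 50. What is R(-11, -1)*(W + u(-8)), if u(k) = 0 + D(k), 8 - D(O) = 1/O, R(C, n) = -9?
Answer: -4185/8 ≈ -523.13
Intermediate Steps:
D(O) = 8 - 1/O
u(k) = 8 - 1/k (u(k) = 0 + (8 - 1/k) = 8 - 1/k)
R(-11, -1)*(W + u(-8)) = -9*(50 + (8 - 1/(-8))) = -9*(50 + (8 - 1*(-⅛))) = -9*(50 + (8 + ⅛)) = -9*(50 + 65/8) = -9*465/8 = -4185/8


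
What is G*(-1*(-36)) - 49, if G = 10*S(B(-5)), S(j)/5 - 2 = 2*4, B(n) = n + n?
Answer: 17951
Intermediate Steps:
B(n) = 2*n
S(j) = 50 (S(j) = 10 + 5*(2*4) = 10 + 5*8 = 10 + 40 = 50)
G = 500 (G = 10*50 = 500)
G*(-1*(-36)) - 49 = 500*(-1*(-36)) - 49 = 500*36 - 49 = 18000 - 49 = 17951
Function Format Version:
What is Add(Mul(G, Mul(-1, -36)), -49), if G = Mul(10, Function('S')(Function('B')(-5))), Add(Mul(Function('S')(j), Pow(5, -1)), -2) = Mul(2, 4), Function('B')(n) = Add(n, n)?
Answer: 17951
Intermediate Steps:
Function('B')(n) = Mul(2, n)
Function('S')(j) = 50 (Function('S')(j) = Add(10, Mul(5, Mul(2, 4))) = Add(10, Mul(5, 8)) = Add(10, 40) = 50)
G = 500 (G = Mul(10, 50) = 500)
Add(Mul(G, Mul(-1, -36)), -49) = Add(Mul(500, Mul(-1, -36)), -49) = Add(Mul(500, 36), -49) = Add(18000, -49) = 17951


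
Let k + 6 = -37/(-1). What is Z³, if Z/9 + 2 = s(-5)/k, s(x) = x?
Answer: -219256227/29791 ≈ -7359.8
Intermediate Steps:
k = 31 (k = -6 - 37/(-1) = -6 - 37*(-1) = -6 + 37 = 31)
Z = -603/31 (Z = -18 + 9*(-5/31) = -18 - 45/31 = -603/31 ≈ -19.452)
Z³ = (-603/31)³ = -219256227/29791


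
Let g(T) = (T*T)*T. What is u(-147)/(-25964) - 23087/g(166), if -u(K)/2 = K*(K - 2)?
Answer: 49945544927/29691755336 ≈ 1.6821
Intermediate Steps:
u(K) = -2*K*(-2 + K) (u(K) = -2*K*(K - 2) = -2*K*(-2 + K))
g(T) = T**3 (g(T) = T**2*T = T**3)
u(-147)/(-25964) - 23087/g(166) = (2*(-147)*(2 - 1*(-147)))/(-25964) - 23087/(166**3) = (2*(-147)*(2 + 147))*(-1/25964) - 23087/4574296 = (2*(-147)*149)*(-1/25964) - 23087*1/4574296 = -43806*(-1/25964) - 23087/4574296 = 21903/12982 - 23087/4574296 = 49945544927/29691755336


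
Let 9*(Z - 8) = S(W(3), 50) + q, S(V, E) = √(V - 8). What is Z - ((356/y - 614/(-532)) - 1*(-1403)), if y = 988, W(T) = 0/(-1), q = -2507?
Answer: -52131529/31122 + 2*I*√2/9 ≈ -1675.1 + 0.31427*I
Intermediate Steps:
W(T) = 0 (W(T) = 0*(-1) = 0)
S(V, E) = √(-8 + V)
Z = -2435/9 + 2*I*√2/9 (Z = 8 + (√(-8 + 0) - 2507)/9 = 8 + (√(-8) - 2507)/9 = 8 + (2*I*√2 - 2507)/9 = 8 + (-2507 + 2*I*√2)/9 = 8 + (-2507/9 + 2*I*√2/9) = -2435/9 + 2*I*√2/9 ≈ -270.56 + 0.31427*I)
Z - ((356/y - 614/(-532)) - 1*(-1403)) = (-2435/9 + 2*I*√2/9) - ((356/988 - 614/(-532)) - 1*(-1403)) = (-2435/9 + 2*I*√2/9) - ((356*(1/988) - 614*(-1/532)) + 1403) = (-2435/9 + 2*I*√2/9) - ((89/247 + 307/266) + 1403) = (-2435/9 + 2*I*√2/9) - (5237/3458 + 1403) = (-2435/9 + 2*I*√2/9) - 1*4856811/3458 = (-2435/9 + 2*I*√2/9) - 4856811/3458 = -52131529/31122 + 2*I*√2/9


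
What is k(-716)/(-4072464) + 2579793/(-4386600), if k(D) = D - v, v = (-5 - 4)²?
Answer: -145869694441/248114869200 ≈ -0.58791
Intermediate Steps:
v = 81 (v = (-9)² = 81)
k(D) = -81 + D (k(D) = D - 1*81 = D - 81 = -81 + D)
k(-716)/(-4072464) + 2579793/(-4386600) = (-81 - 716)/(-4072464) + 2579793/(-4386600) = -797*(-1/4072464) + 2579793*(-1/4386600) = 797/4072464 - 859931/1462200 = -145869694441/248114869200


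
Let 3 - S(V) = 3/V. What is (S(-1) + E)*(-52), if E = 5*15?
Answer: -4212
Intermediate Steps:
E = 75
S(V) = 3 - 3/V
(S(-1) + E)*(-52) = ((3 - 3/(-1)) + 75)*(-52) = ((3 - 3*(-1)) + 75)*(-52) = ((3 + 3) + 75)*(-52) = (6 + 75)*(-52) = 81*(-52) = -4212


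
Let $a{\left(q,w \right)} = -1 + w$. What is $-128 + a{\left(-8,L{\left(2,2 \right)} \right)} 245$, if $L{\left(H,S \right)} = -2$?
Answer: $-863$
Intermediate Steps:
$-128 + a{\left(-8,L{\left(2,2 \right)} \right)} 245 = -128 + \left(-1 - 2\right) 245 = -128 - 735 = -863$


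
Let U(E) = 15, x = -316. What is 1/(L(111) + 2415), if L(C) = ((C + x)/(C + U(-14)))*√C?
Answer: 2556036/6172515955 + 1722*√111/6172515955 ≈ 0.00041704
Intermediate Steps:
L(C) = √C*(-316 + C)/(15 + C) (L(C) = ((C - 316)/(C + 15))*√C = ((-316 + C)/(15 + C))*√C = √C*(-316 + C)/(15 + C))
1/(L(111) + 2415) = 1/(√111*(-316 + 111)/(15 + 111) + 2415) = 1/(√111*(-205)/126 + 2415) = 1/(√111*(1/126)*(-205) + 2415) = 1/(-205*√111/126 + 2415) = 1/(2415 - 205*√111/126)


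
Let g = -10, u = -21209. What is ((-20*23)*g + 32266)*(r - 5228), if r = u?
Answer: -974626442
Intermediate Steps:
r = -21209
((-20*23)*g + 32266)*(r - 5228) = (-20*23*(-10) + 32266)*(-21209 - 5228) = (-460*(-10) + 32266)*(-26437) = (4600 + 32266)*(-26437) = 36866*(-26437) = -974626442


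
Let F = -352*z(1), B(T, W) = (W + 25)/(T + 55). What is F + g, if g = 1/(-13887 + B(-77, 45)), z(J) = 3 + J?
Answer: -215131147/152792 ≈ -1408.0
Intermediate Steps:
B(T, W) = (25 + W)/(55 + T)
F = -1408 (F = -352*(3 + 1) = -352*4 = -1408)
g = -11/152792 (g = 1/(-13887 + (25 + 45)/(55 - 77)) = 1/(-13887 + 70/(-22)) = 1/(-13887 - 1/22*70) = 1/(-13887 - 35/11) = 1/(-152792/11) = -11/152792 ≈ -7.1993e-5)
F + g = -1408 - 11/152792 = -215131147/152792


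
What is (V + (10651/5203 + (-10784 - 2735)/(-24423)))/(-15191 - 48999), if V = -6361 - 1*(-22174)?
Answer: -2009733746227/8156807461110 ≈ -0.24639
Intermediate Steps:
V = 15813 (V = -6361 + 22174 = 15813)
(V + (10651/5203 + (-10784 - 2735)/(-24423)))/(-15191 - 48999) = (15813 + (10651/5203 + (-10784 - 2735)/(-24423)))/(-15191 - 48999) = (15813 + (10651*(1/5203) - 13519*(-1/24423)))/(-64190) = (15813 + (10651/5203 + 13519/24423))*(-1/64190) = (15813 + 330468730/127072869)*(-1/64190) = (2009733746227/127072869)*(-1/64190) = -2009733746227/8156807461110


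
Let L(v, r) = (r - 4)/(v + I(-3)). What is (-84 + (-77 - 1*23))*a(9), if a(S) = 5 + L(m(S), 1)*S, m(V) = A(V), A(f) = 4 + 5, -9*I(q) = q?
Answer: -2714/7 ≈ -387.71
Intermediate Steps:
I(q) = -q/9
A(f) = 9
m(V) = 9
L(v, r) = (-4 + r)/(⅓ + v) (L(v, r) = (r - 4)/(v - ⅑*(-3)) = (-4 + r)/(v + ⅓) = (-4 + r)/(⅓ + v))
a(S) = 5 - 9*S/28 (a(S) = 5 + (3*(-4 + 1)/(1 + 3*9))*S = 5 + (3*(-3)/(1 + 27))*S = 5 + (3*(-3)/28)*S = 5 + (3*(1/28)*(-3))*S = 5 - 9*S/28)
(-84 + (-77 - 1*23))*a(9) = (-84 + (-77 - 1*23))*(5 - 9/28*9) = (-84 + (-77 - 23))*(5 - 81/28) = (-84 - 100)*(59/28) = -184*59/28 = -2714/7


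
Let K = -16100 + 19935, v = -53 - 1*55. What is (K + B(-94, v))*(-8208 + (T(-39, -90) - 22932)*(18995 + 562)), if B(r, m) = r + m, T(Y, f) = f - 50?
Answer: -1639308824496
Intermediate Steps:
T(Y, f) = -50 + f
v = -108 (v = -53 - 55 = -108)
B(r, m) = m + r
K = 3835
(K + B(-94, v))*(-8208 + (T(-39, -90) - 22932)*(18995 + 562)) = (3835 + (-108 - 94))*(-8208 + ((-50 - 90) - 22932)*(18995 + 562)) = (3835 - 202)*(-8208 + (-140 - 22932)*19557) = 3633*(-8208 - 23072*19557) = 3633*(-8208 - 451219104) = 3633*(-451227312) = -1639308824496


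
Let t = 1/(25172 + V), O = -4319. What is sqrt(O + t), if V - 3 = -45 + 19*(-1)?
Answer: 2*I*sqrt(680849659822)/25111 ≈ 65.719*I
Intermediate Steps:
V = -61 (V = 3 + (-45 + 19*(-1)) = 3 + (-45 - 19) = 3 - 64 = -61)
t = 1/25111 (t = 1/(25172 - 61) = 1/25111 ≈ 3.9823e-5)
sqrt(O + t) = sqrt(-4319 + 1/25111) = sqrt(-108454408/25111) = 2*I*sqrt(680849659822)/25111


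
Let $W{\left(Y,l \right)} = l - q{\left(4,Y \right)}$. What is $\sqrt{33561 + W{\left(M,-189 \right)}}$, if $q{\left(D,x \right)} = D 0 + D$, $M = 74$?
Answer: $2 \sqrt{8342} \approx 182.67$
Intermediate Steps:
$q{\left(D,x \right)} = D$ ($q{\left(D,x \right)} = 0 + D = D$)
$W{\left(Y,l \right)} = -4 + l$ ($W{\left(Y,l \right)} = l - 4 = -4 + l$)
$\sqrt{33561 + W{\left(M,-189 \right)}} = \sqrt{33561 - 193} = \sqrt{33368} = 2 \sqrt{8342}$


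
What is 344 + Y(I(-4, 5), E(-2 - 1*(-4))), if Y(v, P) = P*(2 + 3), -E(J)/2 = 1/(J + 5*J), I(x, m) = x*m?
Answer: 2059/6 ≈ 343.17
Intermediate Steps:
I(x, m) = m*x
E(J) = -1/(3*J) (E(J) = -2/(J + 5*J) = -2*1/(6*J) = -1/(3*J))
Y(v, P) = 5*P (Y(v, P) = P*5 = 5*P)
344 + Y(I(-4, 5), E(-2 - 1*(-4))) = 344 + 5*(-1/(3*(-2 - 1*(-4)))) = 344 + 5*(-1/(3*(-2 + 4))) = 344 + 5*(-1/3/2) = 344 + 5*(-1/3*1/2) = 344 + 5*(-1/6) = 344 - 5/6 = 2059/6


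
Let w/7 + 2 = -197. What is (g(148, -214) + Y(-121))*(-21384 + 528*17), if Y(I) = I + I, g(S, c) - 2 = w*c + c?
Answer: -3693216384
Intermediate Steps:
w = -1393 (w = -14 + 7*(-197) = -14 - 1379 = -1393)
g(S, c) = 2 - 1392*c (g(S, c) = 2 + (-1393*c + c) = 2 - 1392*c)
Y(I) = 2*I
(g(148, -214) + Y(-121))*(-21384 + 528*17) = ((2 - 1392*(-214)) + 2*(-121))*(-21384 + 528*17) = ((2 + 297888) - 242)*(-21384 + 8976) = (297890 - 242)*(-12408) = 297648*(-12408) = -3693216384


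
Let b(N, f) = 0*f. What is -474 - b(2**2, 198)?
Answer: -474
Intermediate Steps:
b(N, f) = 0
-474 - b(2**2, 198) = -474 - 1*0 = -474 + 0 = -474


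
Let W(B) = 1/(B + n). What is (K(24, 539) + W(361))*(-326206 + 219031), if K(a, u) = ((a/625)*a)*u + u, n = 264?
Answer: -555029316/5 ≈ -1.1101e+8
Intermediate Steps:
K(a, u) = u + u*a**2/625 (K(a, u) = ((a*(1/625))*a)*u + u = ((a/625)*a)*u + u = (a**2/625)*u + u = u*a**2/625 + u = u + u*a**2/625)
W(B) = 1/(264 + B) (W(B) = 1/(B + 264) = 1/(264 + B))
(K(24, 539) + W(361))*(-326206 + 219031) = ((1/625)*539*(625 + 24**2) + 1/(264 + 361))*(-326206 + 219031) = ((1/625)*539*(625 + 576) + 1/625)*(-107175) = ((1/625)*539*1201 + 1/625)*(-107175) = (647339/625 + 1/625)*(-107175) = (129468/125)*(-107175) = -555029316/5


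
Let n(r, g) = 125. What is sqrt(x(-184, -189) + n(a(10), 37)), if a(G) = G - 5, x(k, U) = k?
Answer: I*sqrt(59) ≈ 7.6811*I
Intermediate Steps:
a(G) = -5 + G
sqrt(x(-184, -189) + n(a(10), 37)) = sqrt(-184 + 125) = sqrt(-59) = I*sqrt(59)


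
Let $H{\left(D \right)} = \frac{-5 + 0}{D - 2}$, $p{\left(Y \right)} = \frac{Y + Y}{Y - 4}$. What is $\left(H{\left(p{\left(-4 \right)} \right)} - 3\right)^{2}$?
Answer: $4$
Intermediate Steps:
$p{\left(Y \right)} = \frac{2 Y}{-4 + Y}$
$H{\left(D \right)} = - \frac{5}{-2 + D}$
$\left(H{\left(p{\left(-4 \right)} \right)} - 3\right)^{2} = \left(- \frac{5}{-2 + 2 \left(-4\right) \frac{1}{-4 - 4}} - 3\right)^{2} = \left(- \frac{5}{-2 + 2 \left(-4\right) \frac{1}{-8}} - 3\right)^{2} = \left(- \frac{5}{-2 + 2 \left(-4\right) \left(- \frac{1}{8}\right)} - 3\right)^{2} = \left(- \frac{5}{-2 + 1} - 3\right)^{2} = \left(- \frac{5}{-1} - 3\right)^{2} = \left(\left(-5\right) \left(-1\right) - 3\right)^{2} = \left(5 - 3\right)^{2} = 2^{2} = 4$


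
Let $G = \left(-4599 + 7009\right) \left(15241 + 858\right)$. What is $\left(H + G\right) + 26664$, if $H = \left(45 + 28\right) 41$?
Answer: $38828247$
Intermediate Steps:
$H = 2993$ ($H = 73 \cdot 41 = 2993$)
$G = 38798590$ ($G = 2410 \cdot 16099 = 38798590$)
$\left(H + G\right) + 26664 = \left(2993 + 38798590\right) + 26664 = 38801583 + 26664 = 38828247$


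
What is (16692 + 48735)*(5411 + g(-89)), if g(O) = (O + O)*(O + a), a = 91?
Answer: 330733485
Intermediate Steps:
g(O) = 2*O*(91 + O) (g(O) = (O + O)*(O + 91) = (2*O)*(91 + O) = 2*O*(91 + O))
(16692 + 48735)*(5411 + g(-89)) = (16692 + 48735)*(5411 + 2*(-89)*(91 - 89)) = 65427*(5411 + 2*(-89)*2) = 65427*(5411 - 356) = 65427*5055 = 330733485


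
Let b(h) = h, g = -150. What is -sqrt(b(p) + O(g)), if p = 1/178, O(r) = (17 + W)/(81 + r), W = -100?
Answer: -sqrt(182301726)/12282 ≈ -1.0993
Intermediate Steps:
O(r) = -83/(81 + r) (O(r) = (17 - 100)/(81 + r) = -83/(81 + r))
p = 1/178 ≈ 0.0056180
-sqrt(b(p) + O(g)) = -sqrt(1/178 - 83/(81 - 150)) = -sqrt(1/178 - 83/(-69)) = -sqrt(1/178 - 83*(-1/69)) = -sqrt(1/178 + 83/69) = -sqrt(14843/12282) = -sqrt(182301726)/12282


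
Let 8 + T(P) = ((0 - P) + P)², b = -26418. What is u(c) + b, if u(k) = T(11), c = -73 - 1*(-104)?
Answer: -26426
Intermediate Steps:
T(P) = -8 (T(P) = -8 + ((0 - P) + P)² = -8 + (-P + P)² = -8 + 0² = -8 + 0 = -8)
c = 31 (c = -73 + 104 = 31)
u(k) = -8
u(c) + b = -8 - 26418 = -26426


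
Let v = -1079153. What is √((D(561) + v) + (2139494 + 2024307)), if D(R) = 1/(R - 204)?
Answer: √393135303309/357 ≈ 1756.3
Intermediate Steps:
D(R) = 1/(-204 + R)
√((D(561) + v) + (2139494 + 2024307)) = √((1/(-204 + 561) - 1079153) + (2139494 + 2024307)) = √((1/357 - 1079153) + 4163801) = √(-385257620/357 + 4163801) = √(1101219337/357) = √393135303309/357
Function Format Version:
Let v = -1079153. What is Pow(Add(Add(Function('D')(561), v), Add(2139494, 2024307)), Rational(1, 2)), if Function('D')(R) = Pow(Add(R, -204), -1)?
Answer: Mul(Rational(1, 357), Pow(393135303309, Rational(1, 2))) ≈ 1756.3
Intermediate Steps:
Function('D')(R) = Pow(Add(-204, R), -1)
Pow(Add(Add(Function('D')(561), v), Add(2139494, 2024307)), Rational(1, 2)) = Pow(Add(Add(Pow(Add(-204, 561), -1), -1079153), Add(2139494, 2024307)), Rational(1, 2)) = Pow(Add(Add(Pow(357, -1), -1079153), 4163801), Rational(1, 2)) = Pow(Add(Add(Rational(1, 357), -1079153), 4163801), Rational(1, 2)) = Pow(Add(Rational(-385257620, 357), 4163801), Rational(1, 2)) = Pow(Rational(1101219337, 357), Rational(1, 2)) = Mul(Rational(1, 357), Pow(393135303309, Rational(1, 2)))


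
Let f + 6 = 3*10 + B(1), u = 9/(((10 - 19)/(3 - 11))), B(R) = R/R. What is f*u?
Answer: 200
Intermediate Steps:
B(R) = 1
u = 8 (u = 9/((-9/(-8))) = 9/((-9*(-1/8))) = 9/(9/8) = 9*(8/9) = 8)
f = 25 (f = -6 + (3*10 + 1) = -6 + (30 + 1) = -6 + 31 = 25)
f*u = 25*8 = 200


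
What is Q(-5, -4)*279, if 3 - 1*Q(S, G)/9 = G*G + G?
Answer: -22599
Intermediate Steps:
Q(S, G) = 27 - 9*G - 9*G**2 (Q(S, G) = 27 - 9*(G*G + G) = 27 - 9*(G**2 + G) = 27 - 9*(G + G**2) = 27 + (-9*G - 9*G**2) = 27 - 9*G - 9*G**2)
Q(-5, -4)*279 = (27 - 9*(-4) - 9*(-4)**2)*279 = (27 + 36 - 9*16)*279 = (27 + 36 - 144)*279 = -81*279 = -22599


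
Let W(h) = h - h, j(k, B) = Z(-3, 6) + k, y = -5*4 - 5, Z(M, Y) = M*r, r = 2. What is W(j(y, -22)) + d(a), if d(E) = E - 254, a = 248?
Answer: -6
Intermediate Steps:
Z(M, Y) = 2*M (Z(M, Y) = M*2 = 2*M)
d(E) = -254 + E
y = -25 (y = -20 - 5 = -25)
j(k, B) = -6 + k (j(k, B) = 2*(-3) + k = -6 + k)
W(h) = 0
W(j(y, -22)) + d(a) = 0 + (-254 + 248) = 0 - 6 = -6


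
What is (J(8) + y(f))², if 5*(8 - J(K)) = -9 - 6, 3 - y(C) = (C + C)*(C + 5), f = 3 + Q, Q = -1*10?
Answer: 196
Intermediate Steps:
Q = -10
f = -7 (f = 3 - 10 = -7)
y(C) = 3 - 2*C*(5 + C) (y(C) = 3 - (C + C)*(C + 5) = 3 - 2*C*(5 + C))
J(K) = 11 (J(K) = 8 - (-9 - 6)/5 = 8 - ⅕*(-15) = 8 + 3 = 11)
(J(8) + y(f))² = (11 + (3 - 10*(-7) - 2*(-7)²))² = (11 + (3 + 70 - 2*49))² = (11 + (3 + 70 - 98))² = (11 - 25)² = (-14)² = 196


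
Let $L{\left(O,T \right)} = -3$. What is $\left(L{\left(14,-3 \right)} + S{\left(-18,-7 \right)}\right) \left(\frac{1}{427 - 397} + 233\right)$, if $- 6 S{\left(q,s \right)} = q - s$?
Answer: $- \frac{48937}{180} \approx -271.87$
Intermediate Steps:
$S{\left(q,s \right)} = - \frac{q}{6} + \frac{s}{6}$ ($S{\left(q,s \right)} = - \frac{q - s}{6} = - \frac{q}{6} + \frac{s}{6}$)
$\left(L{\left(14,-3 \right)} + S{\left(-18,-7 \right)}\right) \left(\frac{1}{427 - 397} + 233\right) = \left(-3 + \left(\left(- \frac{1}{6}\right) \left(-18\right) + \frac{1}{6} \left(-7\right)\right)\right) \left(\frac{1}{427 - 397} + 233\right) = \left(-3 + \left(3 - \frac{7}{6}\right)\right) \left(\frac{1}{30} + 233\right) = \left(-3 + \frac{11}{6}\right) \left(\frac{1}{30} + 233\right) = \left(- \frac{7}{6}\right) \frac{6991}{30} = - \frac{48937}{180}$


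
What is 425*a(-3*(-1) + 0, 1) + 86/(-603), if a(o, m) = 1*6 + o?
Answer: 2306389/603 ≈ 3824.9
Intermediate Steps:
a(o, m) = 6 + o
425*a(-3*(-1) + 0, 1) + 86/(-603) = 425*(6 + (-3*(-1) + 0)) + 86/(-603) = 425*(6 + (3 + 0)) + 86*(-1/603) = 425*(6 + 3) - 86/603 = 425*9 - 86/603 = 3825 - 86/603 = 2306389/603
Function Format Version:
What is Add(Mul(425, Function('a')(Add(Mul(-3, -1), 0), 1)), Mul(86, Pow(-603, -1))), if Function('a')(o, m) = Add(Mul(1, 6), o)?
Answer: Rational(2306389, 603) ≈ 3824.9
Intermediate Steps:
Function('a')(o, m) = Add(6, o)
Add(Mul(425, Function('a')(Add(Mul(-3, -1), 0), 1)), Mul(86, Pow(-603, -1))) = Add(Mul(425, Add(6, Add(Mul(-3, -1), 0))), Mul(86, Pow(-603, -1))) = Add(Mul(425, Add(6, Add(3, 0))), Mul(86, Rational(-1, 603))) = Add(Mul(425, Add(6, 3)), Rational(-86, 603)) = Add(Mul(425, 9), Rational(-86, 603)) = Add(3825, Rational(-86, 603)) = Rational(2306389, 603)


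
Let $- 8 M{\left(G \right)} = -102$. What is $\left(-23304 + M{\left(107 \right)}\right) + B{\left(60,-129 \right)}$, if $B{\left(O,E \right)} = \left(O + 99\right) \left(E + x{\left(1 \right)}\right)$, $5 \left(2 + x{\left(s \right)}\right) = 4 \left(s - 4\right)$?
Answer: $- \frac{890037}{20} \approx -44502.0$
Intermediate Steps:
$x{\left(s \right)} = - \frac{26}{5} + \frac{4 s}{5}$ ($x{\left(s \right)} = -2 + \frac{4 \left(s - 4\right)}{5} = -2 + \frac{4 \left(-4 + s\right)}{5} = -2 + \frac{-16 + 4 s}{5} = -2 + \left(- \frac{16}{5} + \frac{4 s}{5}\right) = - \frac{26}{5} + \frac{4 s}{5}$)
$M{\left(G \right)} = \frac{51}{4}$ ($M{\left(G \right)} = \left(- \frac{1}{8}\right) \left(-102\right) = \frac{51}{4}$)
$B{\left(O,E \right)} = \left(99 + O\right) \left(- \frac{22}{5} + E\right)$ ($B{\left(O,E \right)} = \left(O + 99\right) \left(E + \left(- \frac{26}{5} + \frac{4}{5} \cdot 1\right)\right) = \left(99 + O\right) \left(E + \left(- \frac{26}{5} + \frac{4}{5}\right)\right) = \left(99 + O\right) \left(E - \frac{22}{5}\right) = \left(99 + O\right) \left(- \frac{22}{5} + E\right)$)
$\left(-23304 + M{\left(107 \right)}\right) + B{\left(60,-129 \right)} = \left(-23304 + \frac{51}{4}\right) - \frac{106053}{5} = - \frac{93165}{4} - \frac{106053}{5} = - \frac{890037}{20}$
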